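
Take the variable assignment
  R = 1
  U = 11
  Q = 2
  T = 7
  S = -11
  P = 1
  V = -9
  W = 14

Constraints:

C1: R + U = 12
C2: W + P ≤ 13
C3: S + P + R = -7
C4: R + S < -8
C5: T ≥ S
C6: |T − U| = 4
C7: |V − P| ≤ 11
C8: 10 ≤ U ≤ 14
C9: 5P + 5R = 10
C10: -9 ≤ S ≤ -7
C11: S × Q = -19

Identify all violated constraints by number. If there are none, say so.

C1: R + U = 1 + 11 = 12 — OK.
C2: W + P = 14 + 1 = 15; 15 > 13, bound 13 not met — violated.
C3: S + P + R = -11 + 1 + 1 = -9, not -7 — violated.
C4: R + S = 1 + (-11) = -10; -10 < -8 — OK.
C5: T = 7, S = -11; 7 ≥ -11 — OK.
C6: |7 − 11| = 4 — OK.
C7: |-9 − 1| = 10; 10 ≤ 11 — OK.
C8: U = 11 lies in [10, 14] — OK.
C9: 5P + 5R = 5(1) + 5(1) = 10 — OK.
C10: S = -11 is outside [-9, -7] — violated.
C11: S × Q = -11 × 2 = -22, not -19 — violated.

The assignment fails constraints 2, 3, 10, 11.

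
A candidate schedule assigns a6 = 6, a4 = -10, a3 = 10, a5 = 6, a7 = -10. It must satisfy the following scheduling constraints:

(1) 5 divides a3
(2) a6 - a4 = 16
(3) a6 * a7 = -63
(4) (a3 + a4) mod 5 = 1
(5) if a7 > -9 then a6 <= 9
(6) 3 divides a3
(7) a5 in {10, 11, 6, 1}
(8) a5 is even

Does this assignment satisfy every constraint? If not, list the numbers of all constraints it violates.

(1) 10 / 5 = 2, so 5 divides 10  ✔
(2) a6 - a4 = 6 - (-10) = 16  ✔
(3) a6 * a7 = 6 * (-10) = -60, not -63  ✘
(4) a3 + a4 = 0; 0 mod 5 = 0, not 1  ✘
(5) a7 = -10, not > -9; antecedent false, conditional vacuously true  ✔
(6) 10 = 3*3 + 1, so 3 does not divide 10  ✘
(7) a5 = 6 is in {10, 11, 6, 1}  ✔
(8) a5 = 6 is even  ✔

Constraints 3, 4, and 6 do not hold.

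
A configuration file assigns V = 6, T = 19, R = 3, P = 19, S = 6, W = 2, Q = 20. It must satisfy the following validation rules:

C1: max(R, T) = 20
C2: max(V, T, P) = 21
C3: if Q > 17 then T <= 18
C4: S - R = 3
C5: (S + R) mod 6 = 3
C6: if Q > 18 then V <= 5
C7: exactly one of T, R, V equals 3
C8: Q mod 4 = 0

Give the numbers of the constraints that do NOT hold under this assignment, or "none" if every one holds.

No — constraints 1, 2, 3, and 6 are not satisfied.

C1: max(3, 19) = 19, not 20  fails
C2: max(6, 19, 19) = 19, not 21  fails
C3: Q = 20 > 17, so we need T ≤ 18; but T = 19 > 18  fails
C4: S - R = 6 - 3 = 3  holds
C5: S + R = 9; 9 mod 6 = 3  holds
C6: Q = 20 > 18, so we need V ≤ 5; but V = 6 > 5  fails
C7: T=19, R=3, V=6; 1 of them equals 3  holds
C8: 20 mod 4 = 0  holds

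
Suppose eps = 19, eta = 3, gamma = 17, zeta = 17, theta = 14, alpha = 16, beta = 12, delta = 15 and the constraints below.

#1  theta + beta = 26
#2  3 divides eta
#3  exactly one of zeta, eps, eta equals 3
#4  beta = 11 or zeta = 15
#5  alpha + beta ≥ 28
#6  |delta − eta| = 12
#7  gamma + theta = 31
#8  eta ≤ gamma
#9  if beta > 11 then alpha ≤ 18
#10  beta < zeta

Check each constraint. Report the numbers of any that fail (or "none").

No — constraint 4 is not satisfied.

#1 theta + beta = 14 + 12 = 26 — holds.
#2 3 / 3 = 1, so 3 divides 3 — holds.
#3 zeta=17, eps=19, eta=3; 1 of them equals 3 — holds.
#4 beta = 12 ≠ 11 and zeta = 17 ≠ 15; both disjuncts false — fails.
#5 alpha + beta = 16 + 12 = 28; 28 ≥ 28 — holds.
#6 |15 − 3| = 12 — holds.
#7 gamma + theta = 17 + 14 = 31 — holds.
#8 eta = 3, gamma = 17; 3 ≤ 17 — holds.
#9 beta = 12 > 11, so we need alpha ≤ 18; alpha = 16 ≤ 18 — holds.
#10 beta = 12, zeta = 17; 12 < 17 — holds.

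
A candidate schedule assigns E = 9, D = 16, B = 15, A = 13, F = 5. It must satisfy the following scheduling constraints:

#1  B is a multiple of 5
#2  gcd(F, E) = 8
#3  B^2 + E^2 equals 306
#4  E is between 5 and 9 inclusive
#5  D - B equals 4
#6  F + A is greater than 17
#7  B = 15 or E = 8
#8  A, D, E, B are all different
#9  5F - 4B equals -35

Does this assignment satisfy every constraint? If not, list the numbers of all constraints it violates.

#1 15 / 5 = 3, so 5 divides 15 — holds.
#2 gcd(5, 9) = 1, not 8 — fails.
#3 B^2 + E^2 = 15^2 + 9^2 = 225 + 81 = 306 — holds.
#4 E = 9 lies in [5, 9] — holds.
#5 D - B = 16 - 15 = 1, not 4 — fails.
#6 F + A = 5 + 13 = 18; 18 > 17 — holds.
#7 B = 15 = 15 (first disjunct) — holds.
#8 values 13, 16, 9, 15 are pairwise distinct — holds.
#9 5F - 4B = 5(5) - 4(15) = -35 — holds.

Constraints 2 and 5 do not hold.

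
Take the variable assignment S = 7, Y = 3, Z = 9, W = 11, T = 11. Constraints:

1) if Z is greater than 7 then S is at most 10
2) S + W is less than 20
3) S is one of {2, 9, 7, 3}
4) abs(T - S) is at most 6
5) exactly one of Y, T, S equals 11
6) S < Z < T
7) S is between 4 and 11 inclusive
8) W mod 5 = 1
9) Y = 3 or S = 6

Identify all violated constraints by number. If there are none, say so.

1) Z = 9 > 7, so we need S ≤ 10; S = 7 ≤ 10 — satisfied.
2) S + W = 7 + 11 = 18; 18 < 20 — satisfied.
3) S = 7 is in {2, 9, 7, 3} — satisfied.
4) abs(11 - 7) = 4; 4 ≤ 6 — satisfied.
5) Y=3, T=11, S=7; 1 of them equals 11 — satisfied.
6) values 7 < 9 < 11 — satisfied.
7) S = 7 lies in [4, 11] — satisfied.
8) 11 mod 5 = 1 — satisfied.
9) Y = 3 = 3 (first disjunct) — satisfied.

All constraints are satisfied.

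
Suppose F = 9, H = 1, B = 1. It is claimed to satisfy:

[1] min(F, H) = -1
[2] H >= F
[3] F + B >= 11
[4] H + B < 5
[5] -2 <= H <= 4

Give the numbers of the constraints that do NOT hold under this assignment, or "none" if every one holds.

Violated: 1, 2, 3.

[1] min(9, 1) = 1, not -1 — violated.
[2] H = 1, F = 9; 1 < 9 (want ≥) — violated.
[3] F + B = 9 + 1 = 10; 10 < 11, bound 11 not met — violated.
[4] H + B = 1 + 1 = 2; 2 < 5 — OK.
[5] H = 1 lies in [-2, 4] — OK.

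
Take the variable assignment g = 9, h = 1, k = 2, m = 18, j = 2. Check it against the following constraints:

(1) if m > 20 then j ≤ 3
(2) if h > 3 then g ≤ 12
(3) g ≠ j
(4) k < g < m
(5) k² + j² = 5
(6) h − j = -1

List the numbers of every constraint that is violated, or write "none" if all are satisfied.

(1) m = 18, not > 20; antecedent false, conditional vacuously true — satisfied.
(2) h = 1, not > 3; antecedent false, conditional vacuously true — satisfied.
(3) g = 9, j = 2; distinct — satisfied.
(4) values 2 < 9 < 18 — satisfied.
(5) k² + j² = 2² + 2² = 4 + 4 = 8, not 5 — violated.
(6) h − j = 1 − 2 = -1 — satisfied.

The assignment fails constraint 5.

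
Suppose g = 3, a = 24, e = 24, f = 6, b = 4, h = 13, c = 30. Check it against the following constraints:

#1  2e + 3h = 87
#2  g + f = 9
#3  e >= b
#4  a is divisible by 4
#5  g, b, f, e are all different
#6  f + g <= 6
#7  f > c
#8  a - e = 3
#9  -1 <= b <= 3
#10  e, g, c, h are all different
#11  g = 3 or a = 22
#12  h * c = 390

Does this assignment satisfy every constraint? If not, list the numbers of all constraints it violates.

#1 2e + 3h = 2(24) + 3(13) = 87  true
#2 g + f = 3 + 6 = 9  true
#3 e = 24, b = 4; 24 ≥ 4  true
#4 24 / 4 = 6, so 4 divides 24  true
#5 values 3, 4, 6, 24 are pairwise distinct  true
#6 f + g = 6 + 3 = 9; 9 > 6, bound 6 not met  false
#7 f = 6, c = 30; 6 ≤ 30 (want >)  false
#8 a - e = 24 - 24 = 0, not 3  false
#9 b = 4 is outside [-1, 3]  false
#10 values 24, 3, 30, 13 are pairwise distinct  true
#11 g = 3 = 3 (first disjunct)  true
#12 h * c = 13 * 30 = 390  true

Violated: 6, 7, 8, and 9.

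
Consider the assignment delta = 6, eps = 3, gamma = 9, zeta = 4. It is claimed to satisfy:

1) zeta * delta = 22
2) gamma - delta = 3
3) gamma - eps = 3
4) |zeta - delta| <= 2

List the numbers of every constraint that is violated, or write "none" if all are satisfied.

1) zeta * delta = 4 * 6 = 24, not 22 — violated.
2) gamma - delta = 9 - 6 = 3 — OK.
3) gamma - eps = 9 - 3 = 6, not 3 — violated.
4) |4 - 6| = 2; 2 ≤ 2 — OK.

The assignment fails constraints 1 and 3.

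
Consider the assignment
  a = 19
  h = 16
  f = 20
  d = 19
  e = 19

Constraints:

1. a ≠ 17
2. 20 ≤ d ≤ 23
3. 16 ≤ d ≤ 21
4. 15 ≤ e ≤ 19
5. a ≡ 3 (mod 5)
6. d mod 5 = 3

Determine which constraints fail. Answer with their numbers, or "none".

The assignment fails constraints 2, 5, and 6.

1. a = 19, and 19 ≠ 17 — satisfied.
2. d = 19 is outside [20, 23] — violated.
3. d = 19 lies in [16, 21] — satisfied.
4. e = 19 lies in [15, 19] — satisfied.
5. 19 mod 5 = 4, not 3 — violated.
6. 19 mod 5 = 4, not 3 — violated.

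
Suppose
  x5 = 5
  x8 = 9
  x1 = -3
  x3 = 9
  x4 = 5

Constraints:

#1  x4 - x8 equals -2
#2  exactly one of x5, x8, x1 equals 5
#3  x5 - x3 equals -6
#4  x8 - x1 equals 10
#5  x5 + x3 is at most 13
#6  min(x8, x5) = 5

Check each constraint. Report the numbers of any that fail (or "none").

#1 x4 - x8 = 5 - 9 = -4, not -2 — does not hold.
#2 x5=5, x8=9, x1=-3; 1 of them equals 5 — holds.
#3 x5 - x3 = 5 - 9 = -4, not -6 — does not hold.
#4 x8 - x1 = 9 - (-3) = 12, not 10 — does not hold.
#5 x5 + x3 = 5 + 9 = 14; 14 > 13, bound 13 not met — does not hold.
#6 min(9, 5) = 5 — holds.

The assignment fails constraints 1, 3, 4, 5.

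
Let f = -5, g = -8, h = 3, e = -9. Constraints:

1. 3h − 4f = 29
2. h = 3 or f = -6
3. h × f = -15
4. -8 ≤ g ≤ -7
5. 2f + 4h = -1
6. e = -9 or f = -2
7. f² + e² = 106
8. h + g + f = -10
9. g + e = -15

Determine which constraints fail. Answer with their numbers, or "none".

1. 3h − 4f = 3(3) − 4(-5) = 29 — satisfied.
2. h = 3 = 3 (first disjunct) — satisfied.
3. h × f = 3 × (-5) = -15 — satisfied.
4. g = -8 lies in [-8, -7] — satisfied.
5. 2f + 4h = 2(-5) + 4(3) = 2, not -1 — violated.
6. e = -9 = -9 (first disjunct) — satisfied.
7. f² + e² = (-5)² + (-9)² = 25 + 81 = 106 — satisfied.
8. h + g + f = 3 + (-8) + (-5) = -10 — satisfied.
9. g + e = -8 + (-9) = -17, not -15 — violated.

Constraints 5 and 9 do not hold.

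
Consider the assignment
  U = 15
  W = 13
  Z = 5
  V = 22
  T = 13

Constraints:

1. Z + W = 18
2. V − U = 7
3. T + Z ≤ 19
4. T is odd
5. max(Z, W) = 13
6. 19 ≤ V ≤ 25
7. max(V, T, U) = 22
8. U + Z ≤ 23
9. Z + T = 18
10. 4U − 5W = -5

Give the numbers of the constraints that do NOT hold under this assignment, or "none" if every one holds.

1. Z + W = 5 + 13 = 18 — holds.
2. V − U = 22 − 15 = 7 — holds.
3. T + Z = 13 + 5 = 18; 18 ≤ 19 — holds.
4. T = 13 is odd — holds.
5. max(5, 13) = 13 — holds.
6. V = 22 lies in [19, 25] — holds.
7. max(22, 13, 15) = 22 — holds.
8. U + Z = 15 + 5 = 20; 20 ≤ 23 — holds.
9. Z + T = 5 + 13 = 18 — holds.
10. 4U − 5W = 4(15) − 5(13) = -5 — holds.

All constraints are satisfied.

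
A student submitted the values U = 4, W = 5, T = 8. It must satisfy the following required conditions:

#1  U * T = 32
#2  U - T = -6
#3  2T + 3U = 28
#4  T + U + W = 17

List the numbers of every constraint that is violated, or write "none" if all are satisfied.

The assignment fails constraint 2.

#1 U * T = 4 * 8 = 32 — OK.
#2 U - T = 4 - 8 = -4, not -6 — violated.
#3 2T + 3U = 2(8) + 3(4) = 28 — OK.
#4 T + U + W = 8 + 4 + 5 = 17 — OK.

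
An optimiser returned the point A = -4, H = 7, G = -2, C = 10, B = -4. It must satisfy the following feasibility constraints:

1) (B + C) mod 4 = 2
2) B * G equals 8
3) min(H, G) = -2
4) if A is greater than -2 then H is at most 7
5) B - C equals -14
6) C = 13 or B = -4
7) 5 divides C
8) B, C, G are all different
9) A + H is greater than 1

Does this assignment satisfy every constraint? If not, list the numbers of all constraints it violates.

No violations.

1) B + C = 6; 6 mod 4 = 2  yes
2) B * G = -4 * (-2) = 8  yes
3) min(7, -2) = -2  yes
4) A = -4, not > -2; antecedent false, conditional vacuously true  yes
5) B - C = -4 - 10 = -14  yes
6) C = 10 ≠ 13, but B = -4 = -4 (second disjunct)  yes
7) 10 / 5 = 2, so 5 divides 10  yes
8) values -4, 10, -2 are pairwise distinct  yes
9) A + H = -4 + 7 = 3; 3 > 1  yes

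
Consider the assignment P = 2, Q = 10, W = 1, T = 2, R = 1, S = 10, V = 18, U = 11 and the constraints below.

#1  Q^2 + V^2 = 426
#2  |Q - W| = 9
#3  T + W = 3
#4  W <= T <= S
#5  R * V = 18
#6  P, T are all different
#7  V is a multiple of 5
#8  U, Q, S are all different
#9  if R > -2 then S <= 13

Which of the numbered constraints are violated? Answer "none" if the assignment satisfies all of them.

#1 Q^2 + V^2 = 10^2 + 18^2 = 100 + 324 = 424, not 426  fails
#2 |10 - 1| = 9  holds
#3 T + W = 2 + 1 = 3  holds
#4 values 1 <= 2 <= 10  holds
#5 R * V = 1 * 18 = 18  holds
#6 P = T = 2, not all different  fails
#7 18 = 5*3 + 3, so 5 does not divide 18  fails
#8 Q = S = 10, not all different  fails
#9 R = 1 > -2, so we need S ≤ 13; S = 10 ≤ 13  holds

Constraints 1, 6, 7, 8 are violated.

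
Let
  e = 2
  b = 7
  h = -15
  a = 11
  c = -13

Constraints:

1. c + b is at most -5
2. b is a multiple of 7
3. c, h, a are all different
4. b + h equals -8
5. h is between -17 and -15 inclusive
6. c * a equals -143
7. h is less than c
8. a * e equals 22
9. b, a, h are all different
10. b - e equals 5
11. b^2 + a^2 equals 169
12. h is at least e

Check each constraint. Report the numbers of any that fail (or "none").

1. c + b = -13 + 7 = -6; -6 ≤ -5 — satisfied.
2. 7 / 7 = 1, so 7 divides 7 — satisfied.
3. values -13, -15, 11 are pairwise distinct — satisfied.
4. b + h = 7 + (-15) = -8 — satisfied.
5. h = -15 lies in [-17, -15] — satisfied.
6. c * a = -13 * 11 = -143 — satisfied.
7. h = -15, c = -13; -15 < -13 — satisfied.
8. a * e = 11 * 2 = 22 — satisfied.
9. values 7, 11, -15 are pairwise distinct — satisfied.
10. b - e = 7 - 2 = 5 — satisfied.
11. b^2 + a^2 = 7^2 + 11^2 = 49 + 121 = 170, not 169 — violated.
12. h = -15, e = 2; -15 < 2 (want ≥) — violated.

Constraints 11 and 12 are violated.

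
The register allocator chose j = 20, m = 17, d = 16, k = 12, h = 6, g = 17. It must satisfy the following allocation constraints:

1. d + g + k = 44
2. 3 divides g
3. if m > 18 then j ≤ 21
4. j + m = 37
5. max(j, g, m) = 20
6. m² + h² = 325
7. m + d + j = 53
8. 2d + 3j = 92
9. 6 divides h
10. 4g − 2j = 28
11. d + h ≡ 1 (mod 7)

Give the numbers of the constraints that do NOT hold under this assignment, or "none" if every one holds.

1. d + g + k = 16 + 17 + 12 = 45, not 44 — fails.
2. 17 = 3×5 + 2, so 3 does not divide 17 — fails.
3. m = 17, not > 18; antecedent false, conditional vacuously true — holds.
4. j + m = 20 + 17 = 37 — holds.
5. max(20, 17, 17) = 20 — holds.
6. m² + h² = 17² + 6² = 289 + 36 = 325 — holds.
7. m + d + j = 17 + 16 + 20 = 53 — holds.
8. 2d + 3j = 2(16) + 3(20) = 92 — holds.
9. 6 / 6 = 1, so 6 divides 6 — holds.
10. 4g − 2j = 4(17) − 2(20) = 28 — holds.
11. d + h = 22; 22 mod 7 = 1 — holds.

Constraints 1 and 2 are violated.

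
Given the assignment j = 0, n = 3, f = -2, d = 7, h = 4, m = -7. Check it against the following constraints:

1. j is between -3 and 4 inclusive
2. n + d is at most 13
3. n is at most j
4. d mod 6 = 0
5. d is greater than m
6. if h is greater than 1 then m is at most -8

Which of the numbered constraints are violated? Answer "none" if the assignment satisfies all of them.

1. j = 0 lies in [-3, 4] — holds.
2. n + d = 3 + 7 = 10; 10 ≤ 13 — holds.
3. n = 3, j = 0; 3 > 0 (want ≤) — does not hold.
4. 7 mod 6 = 1, not 0 — does not hold.
5. d = 7, m = -7; 7 > -7 — holds.
6. h = 4 > 1, so we need m ≤ -8; but m = -7 > -8 — does not hold.

No — constraints 3, 4, and 6 are not satisfied.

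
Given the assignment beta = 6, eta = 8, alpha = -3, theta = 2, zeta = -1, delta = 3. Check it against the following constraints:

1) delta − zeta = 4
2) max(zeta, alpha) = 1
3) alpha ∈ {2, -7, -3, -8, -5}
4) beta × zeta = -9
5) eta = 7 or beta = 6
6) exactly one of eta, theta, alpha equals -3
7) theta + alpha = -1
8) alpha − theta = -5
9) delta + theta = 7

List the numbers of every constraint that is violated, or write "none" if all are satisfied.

Constraints 2, 4, 9 are violated.

1) delta − zeta = 3 − (-1) = 4  OK
2) max(-1, -3) = -1, not 1  FAIL
3) alpha = -3 is in {2, -7, -3, -8, -5}  OK
4) beta × zeta = 6 × (-1) = -6, not -9  FAIL
5) eta = 8 ≠ 7, but beta = 6 = 6 (second disjunct)  OK
6) eta=8, theta=2, alpha=-3; 1 of them equals -3  OK
7) theta + alpha = 2 + (-3) = -1  OK
8) alpha − theta = -3 − 2 = -5  OK
9) delta + theta = 3 + 2 = 5, not 7  FAIL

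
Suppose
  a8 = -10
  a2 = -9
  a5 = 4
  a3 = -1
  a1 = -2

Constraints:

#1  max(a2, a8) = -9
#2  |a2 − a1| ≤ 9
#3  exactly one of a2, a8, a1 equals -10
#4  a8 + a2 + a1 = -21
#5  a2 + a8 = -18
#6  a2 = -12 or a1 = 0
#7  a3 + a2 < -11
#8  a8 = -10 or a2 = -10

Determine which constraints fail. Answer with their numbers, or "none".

No — constraints 5, 6, and 7 are not satisfied.

#1 max(-9, -10) = -9 — holds.
#2 |-9 − (-2)| = 7; 7 ≤ 9 — holds.
#3 a2=-9, a8=-10, a1=-2; 1 of them equals -10 — holds.
#4 a8 + a2 + a1 = -10 + (-9) + (-2) = -21 — holds.
#5 a2 + a8 = -9 + (-10) = -19, not -18 — fails.
#6 a2 = -9 ≠ -12 and a1 = -2 ≠ 0; both disjuncts false — fails.
#7 a3 + a2 = -1 + (-9) = -10; -10 ≥ -11, bound -11 not met — fails.
#8 a8 = -10 = -10 (first disjunct) — holds.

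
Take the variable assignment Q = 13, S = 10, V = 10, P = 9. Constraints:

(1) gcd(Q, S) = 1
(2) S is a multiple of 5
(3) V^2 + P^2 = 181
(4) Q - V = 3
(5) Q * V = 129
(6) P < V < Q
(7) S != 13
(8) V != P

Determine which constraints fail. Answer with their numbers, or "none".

Constraint 5 does not hold.

(1) gcd(13, 10) = 1 — OK.
(2) 10 / 5 = 2, so 5 divides 10 — OK.
(3) V^2 + P^2 = 10^2 + 9^2 = 100 + 81 = 181 — OK.
(4) Q - V = 13 - 10 = 3 — OK.
(5) Q * V = 13 * 10 = 130, not 129 — violated.
(6) values 9 < 10 < 13 — OK.
(7) S = 10, and 10 ≠ 13 — OK.
(8) V = 10, P = 9; distinct — OK.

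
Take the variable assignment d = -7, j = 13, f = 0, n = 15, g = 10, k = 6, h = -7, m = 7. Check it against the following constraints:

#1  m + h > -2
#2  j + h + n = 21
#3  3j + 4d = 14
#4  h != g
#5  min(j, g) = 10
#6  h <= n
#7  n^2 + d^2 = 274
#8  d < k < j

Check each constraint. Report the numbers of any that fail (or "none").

#1 m + h = 7 + (-7) = 0; 0 > -2 — holds.
#2 j + h + n = 13 + (-7) + 15 = 21 — holds.
#3 3j + 4d = 3(13) + 4(-7) = 11, not 14 — does not hold.
#4 h = -7, g = 10; distinct — holds.
#5 min(13, 10) = 10 — holds.
#6 h = -7, n = 15; -7 ≤ 15 — holds.
#7 n^2 + d^2 = 15^2 + (-7)^2 = 225 + 49 = 274 — holds.
#8 values -7 < 6 < 13 — holds.

Constraint 3 does not hold.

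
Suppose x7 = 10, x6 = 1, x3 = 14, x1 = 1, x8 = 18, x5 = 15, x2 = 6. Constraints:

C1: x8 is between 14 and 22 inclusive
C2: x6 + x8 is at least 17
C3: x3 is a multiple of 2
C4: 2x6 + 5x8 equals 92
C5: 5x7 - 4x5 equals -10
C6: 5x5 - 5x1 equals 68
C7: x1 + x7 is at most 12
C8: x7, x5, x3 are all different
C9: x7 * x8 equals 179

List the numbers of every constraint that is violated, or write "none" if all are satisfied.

The assignment fails constraints 6 and 9.

C1: x8 = 18 lies in [14, 22] — holds.
C2: x6 + x8 = 1 + 18 = 19; 19 ≥ 17 — holds.
C3: 14 / 2 = 7, so 2 divides 14 — holds.
C4: 2x6 + 5x8 = 2(1) + 5(18) = 92 — holds.
C5: 5x7 - 4x5 = 5(10) - 4(15) = -10 — holds.
C6: 5x5 - 5x1 = 5(15) - 5(1) = 70, not 68 — fails.
C7: x1 + x7 = 1 + 10 = 11; 11 ≤ 12 — holds.
C8: values 10, 15, 14 are pairwise distinct — holds.
C9: x7 * x8 = 10 * 18 = 180, not 179 — fails.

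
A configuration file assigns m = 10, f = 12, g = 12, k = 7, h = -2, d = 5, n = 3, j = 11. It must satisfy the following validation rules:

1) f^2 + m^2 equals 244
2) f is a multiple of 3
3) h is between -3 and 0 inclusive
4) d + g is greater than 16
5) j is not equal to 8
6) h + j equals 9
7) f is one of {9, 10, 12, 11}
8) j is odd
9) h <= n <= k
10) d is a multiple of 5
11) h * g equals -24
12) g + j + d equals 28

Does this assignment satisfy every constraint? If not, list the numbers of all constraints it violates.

1) f^2 + m^2 = 12^2 + 10^2 = 144 + 100 = 244 — OK.
2) 12 / 3 = 4, so 3 divides 12 — OK.
3) h = -2 lies in [-3, 0] — OK.
4) d + g = 5 + 12 = 17; 17 > 16 — OK.
5) j = 11, and 11 ≠ 8 — OK.
6) h + j = -2 + 11 = 9 — OK.
7) f = 12 is in {9, 10, 12, 11} — OK.
8) j = 11 is odd — OK.
9) values -2 <= 3 <= 7 — OK.
10) 5 / 5 = 1, so 5 divides 5 — OK.
11) h * g = -2 * 12 = -24 — OK.
12) g + j + d = 12 + 11 + 5 = 28 — OK.

Yes — all constraints hold.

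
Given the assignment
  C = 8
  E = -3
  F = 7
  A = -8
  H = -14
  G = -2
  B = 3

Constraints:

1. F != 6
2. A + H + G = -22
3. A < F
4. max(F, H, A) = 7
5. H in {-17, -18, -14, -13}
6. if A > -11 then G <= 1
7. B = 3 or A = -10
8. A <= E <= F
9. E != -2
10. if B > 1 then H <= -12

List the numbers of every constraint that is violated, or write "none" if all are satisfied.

No — constraint 2 is not satisfied.

1. F = 7, and 7 ≠ 6 — holds.
2. A + H + G = -8 + (-14) + (-2) = -24, not -22 — does not hold.
3. A = -8, F = 7; -8 < 7 — holds.
4. max(7, -14, -8) = 7 — holds.
5. H = -14 is in {-17, -18, -14, -13} — holds.
6. A = -8 > -11, so we need G ≤ 1; G = -2 ≤ 1 — holds.
7. B = 3 = 3 (first disjunct) — holds.
8. values -8 <= -3 <= 7 — holds.
9. E = -3, and -3 ≠ -2 — holds.
10. B = 3 > 1, so we need H ≤ -12; H = -14 ≤ -12 — holds.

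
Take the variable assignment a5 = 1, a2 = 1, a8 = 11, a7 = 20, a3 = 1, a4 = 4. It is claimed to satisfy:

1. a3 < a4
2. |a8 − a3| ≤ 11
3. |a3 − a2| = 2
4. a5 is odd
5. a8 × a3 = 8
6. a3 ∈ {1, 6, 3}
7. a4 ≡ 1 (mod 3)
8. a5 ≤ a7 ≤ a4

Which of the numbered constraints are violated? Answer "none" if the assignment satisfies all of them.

Constraints 3, 5, 8 are violated.

1. a3 = 1, a4 = 4; 1 < 4 — holds.
2. |11 − 1| = 10; 10 ≤ 11 — holds.
3. |1 − 1| = 0, not 2 — fails.
4. a5 = 1 is odd — holds.
5. a8 × a3 = 11 × 1 = 11, not 8 — fails.
6. a3 = 1 is in {1, 6, 3} — holds.
7. 4 mod 3 = 1 — holds.
8. values 1, 20, 4; a7 = 20 is not ≤ a4 = 4 — fails.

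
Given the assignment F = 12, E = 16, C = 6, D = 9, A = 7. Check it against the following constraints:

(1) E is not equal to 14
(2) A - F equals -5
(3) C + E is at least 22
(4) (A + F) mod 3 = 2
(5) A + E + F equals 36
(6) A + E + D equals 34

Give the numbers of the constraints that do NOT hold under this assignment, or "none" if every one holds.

(1) E = 16, and 16 ≠ 14 — holds.
(2) A - F = 7 - 12 = -5 — holds.
(3) C + E = 6 + 16 = 22; 22 ≥ 22 — holds.
(4) A + F = 19; 19 mod 3 = 1, not 2 — does not hold.
(5) A + E + F = 7 + 16 + 12 = 35, not 36 — does not hold.
(6) A + E + D = 7 + 16 + 9 = 32, not 34 — does not hold.

The assignment fails constraints 4, 5, and 6.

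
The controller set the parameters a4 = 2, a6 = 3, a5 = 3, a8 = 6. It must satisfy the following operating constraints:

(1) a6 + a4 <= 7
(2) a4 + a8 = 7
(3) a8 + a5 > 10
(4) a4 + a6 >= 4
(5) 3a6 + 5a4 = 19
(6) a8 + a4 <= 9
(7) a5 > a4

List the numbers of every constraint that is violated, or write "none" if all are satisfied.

(1) a6 + a4 = 3 + 2 = 5; 5 ≤ 7 — satisfied.
(2) a4 + a8 = 2 + 6 = 8, not 7 — violated.
(3) a8 + a5 = 6 + 3 = 9; 9 ≤ 10, bound 10 not met — violated.
(4) a4 + a6 = 2 + 3 = 5; 5 ≥ 4 — satisfied.
(5) 3a6 + 5a4 = 3(3) + 5(2) = 19 — satisfied.
(6) a8 + a4 = 6 + 2 = 8; 8 ≤ 9 — satisfied.
(7) a5 = 3, a4 = 2; 3 > 2 — satisfied.

The assignment fails constraints 2 and 3.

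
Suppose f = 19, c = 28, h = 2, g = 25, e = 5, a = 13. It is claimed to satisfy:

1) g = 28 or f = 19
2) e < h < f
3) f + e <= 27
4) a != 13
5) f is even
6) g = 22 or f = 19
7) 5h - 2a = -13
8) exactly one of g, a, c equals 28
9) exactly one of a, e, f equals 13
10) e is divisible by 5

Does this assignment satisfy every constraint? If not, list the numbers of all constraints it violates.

Constraints 2, 4, 5, and 7 are violated.

1) g = 25 ≠ 28, but f = 19 = 19 (second disjunct) — OK.
2) values 5, 2, 19; e = 5 is not < h = 2 — violated.
3) f + e = 19 + 5 = 24; 24 ≤ 27 — OK.
4) a = 13, but 13 is required to differ — violated.
5) f = 19 is odd — violated.
6) g = 25 ≠ 22, but f = 19 = 19 (second disjunct) — OK.
7) 5h - 2a = 5(2) - 2(13) = -16, not -13 — violated.
8) g=25, a=13, c=28; 1 of them equals 28 — OK.
9) a=13, e=5, f=19; 1 of them equals 13 — OK.
10) 5 / 5 = 1, so 5 divides 5 — OK.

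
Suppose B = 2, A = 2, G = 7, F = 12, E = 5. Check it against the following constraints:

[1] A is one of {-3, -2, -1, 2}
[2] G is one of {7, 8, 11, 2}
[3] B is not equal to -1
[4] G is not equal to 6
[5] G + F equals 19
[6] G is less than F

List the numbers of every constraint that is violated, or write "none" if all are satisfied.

None — every constraint holds.

[1] A = 2 is in {-3, -2, -1, 2}  yes
[2] G = 7 is in {7, 8, 11, 2}  yes
[3] B = 2, and 2 ≠ -1  yes
[4] G = 7, and 7 ≠ 6  yes
[5] G + F = 7 + 12 = 19  yes
[6] G = 7, F = 12; 7 < 12  yes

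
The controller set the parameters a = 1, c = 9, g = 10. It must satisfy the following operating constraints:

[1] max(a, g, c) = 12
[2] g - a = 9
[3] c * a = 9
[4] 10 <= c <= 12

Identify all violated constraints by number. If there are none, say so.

[1] max(1, 10, 9) = 10, not 12 — does not hold.
[2] g - a = 10 - 1 = 9 — holds.
[3] c * a = 9 * 1 = 9 — holds.
[4] c = 9 is outside [10, 12] — does not hold.

The assignment fails constraints 1 and 4.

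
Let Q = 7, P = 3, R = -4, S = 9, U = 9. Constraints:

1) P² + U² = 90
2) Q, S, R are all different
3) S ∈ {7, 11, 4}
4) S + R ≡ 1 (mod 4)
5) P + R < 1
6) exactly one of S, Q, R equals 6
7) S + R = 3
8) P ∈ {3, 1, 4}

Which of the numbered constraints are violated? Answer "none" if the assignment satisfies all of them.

The assignment fails constraints 3, 6, 7.

1) P² + U² = 3² + 9² = 9 + 81 = 90 — satisfied.
2) values 7, 9, -4 are pairwise distinct — satisfied.
3) S = 9 is not in {7, 11, 4} — violated.
4) S + R = 5; 5 mod 4 = 1 — satisfied.
5) P + R = 3 + (-4) = -1; -1 < 1 — satisfied.
6) S=9, Q=7, R=-4; 0 of them equal 6, not exactly one — violated.
7) S + R = 9 + (-4) = 5, not 3 — violated.
8) P = 3 is in {3, 1, 4} — satisfied.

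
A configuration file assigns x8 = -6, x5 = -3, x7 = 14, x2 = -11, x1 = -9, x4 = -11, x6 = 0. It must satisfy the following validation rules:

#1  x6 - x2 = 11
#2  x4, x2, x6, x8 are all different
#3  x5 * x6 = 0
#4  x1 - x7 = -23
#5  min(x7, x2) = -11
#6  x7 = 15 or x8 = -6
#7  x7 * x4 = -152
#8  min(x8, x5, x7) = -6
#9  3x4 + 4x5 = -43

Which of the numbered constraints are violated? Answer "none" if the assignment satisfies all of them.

Constraints 2, 7, 9 do not hold.

#1 x6 - x2 = 0 - (-11) = 11  ✔
#2 x4 = x2 = -11, not all different  ✘
#3 x5 * x6 = -3 * 0 = 0  ✔
#4 x1 - x7 = -9 - 14 = -23  ✔
#5 min(14, -11) = -11  ✔
#6 x7 = 14 ≠ 15, but x8 = -6 = -6 (second disjunct)  ✔
#7 x7 * x4 = 14 * (-11) = -154, not -152  ✘
#8 min(-6, -3, 14) = -6  ✔
#9 3x4 + 4x5 = 3(-11) + 4(-3) = -45, not -43  ✘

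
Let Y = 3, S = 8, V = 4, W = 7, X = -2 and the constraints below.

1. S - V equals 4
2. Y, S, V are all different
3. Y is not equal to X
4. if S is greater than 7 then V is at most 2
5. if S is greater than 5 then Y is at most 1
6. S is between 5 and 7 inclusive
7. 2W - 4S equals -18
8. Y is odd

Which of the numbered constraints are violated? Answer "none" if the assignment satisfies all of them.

Constraints 4, 5, 6 do not hold.

1. S - V = 8 - 4 = 4  ✔
2. values 3, 8, 4 are pairwise distinct  ✔
3. Y = 3, X = -2; distinct  ✔
4. S = 8 > 7, so we need V ≤ 2; but V = 4 > 2  ✘
5. S = 8 > 5, so we need Y ≤ 1; but Y = 3 > 1  ✘
6. S = 8 is outside [5, 7]  ✘
7. 2W - 4S = 2(7) - 4(8) = -18  ✔
8. Y = 3 is odd  ✔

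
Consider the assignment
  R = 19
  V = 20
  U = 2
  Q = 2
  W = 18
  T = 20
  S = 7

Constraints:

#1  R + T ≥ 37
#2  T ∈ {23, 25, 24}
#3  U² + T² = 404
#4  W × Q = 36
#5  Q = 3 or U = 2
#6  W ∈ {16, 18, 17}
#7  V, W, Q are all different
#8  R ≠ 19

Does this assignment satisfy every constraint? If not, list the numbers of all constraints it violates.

Constraints 2 and 8 are violated.

#1 R + T = 19 + 20 = 39; 39 ≥ 37  ✓
#2 T = 20 is not in {23, 25, 24}  ✗
#3 U² + T² = 2² + 20² = 4 + 400 = 404  ✓
#4 W × Q = 18 × 2 = 36  ✓
#5 Q = 2 ≠ 3, but U = 2 = 2 (second disjunct)  ✓
#6 W = 18 is in {16, 18, 17}  ✓
#7 values 20, 18, 2 are pairwise distinct  ✓
#8 R = 19, but 19 is required to differ  ✗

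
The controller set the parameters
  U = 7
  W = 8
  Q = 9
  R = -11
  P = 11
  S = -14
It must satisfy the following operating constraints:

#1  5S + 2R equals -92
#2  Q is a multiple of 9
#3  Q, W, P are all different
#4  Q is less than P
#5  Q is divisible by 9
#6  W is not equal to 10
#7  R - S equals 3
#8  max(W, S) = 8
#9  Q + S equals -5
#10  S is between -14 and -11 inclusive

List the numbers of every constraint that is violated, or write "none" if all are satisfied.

#1 5S + 2R = 5(-14) + 2(-11) = -92 — OK.
#2 9 / 9 = 1, so 9 divides 9 — OK.
#3 values 9, 8, 11 are pairwise distinct — OK.
#4 Q = 9, P = 11; 9 < 11 — OK.
#5 9 / 9 = 1, so 9 divides 9 — OK.
#6 W = 8, and 8 ≠ 10 — OK.
#7 R - S = -11 - (-14) = 3 — OK.
#8 max(8, -14) = 8 — OK.
#9 Q + S = 9 + (-14) = -5 — OK.
#10 S = -14 lies in [-14, -11] — OK.

No violations.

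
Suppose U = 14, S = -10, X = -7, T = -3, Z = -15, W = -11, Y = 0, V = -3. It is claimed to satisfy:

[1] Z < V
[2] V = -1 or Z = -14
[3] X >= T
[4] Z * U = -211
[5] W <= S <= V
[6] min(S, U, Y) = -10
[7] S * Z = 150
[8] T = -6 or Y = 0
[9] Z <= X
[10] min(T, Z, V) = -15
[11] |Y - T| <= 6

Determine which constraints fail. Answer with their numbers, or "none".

Constraints 2, 3, and 4 do not hold.

[1] Z = -15, V = -3; -15 < -3 — holds.
[2] V = -3 ≠ -1 and Z = -15 ≠ -14; both disjuncts false — does not hold.
[3] X = -7, T = -3; -7 < -3 (want ≥) — does not hold.
[4] Z * U = -15 * 14 = -210, not -211 — does not hold.
[5] values -11 <= -10 <= -3 — holds.
[6] min(-10, 14, 0) = -10 — holds.
[7] S * Z = -10 * (-15) = 150 — holds.
[8] T = -3 ≠ -6, but Y = 0 = 0 (second disjunct) — holds.
[9] Z = -15, X = -7; -15 ≤ -7 — holds.
[10] min(-3, -15, -3) = -15 — holds.
[11] |0 - (-3)| = 3; 3 ≤ 6 — holds.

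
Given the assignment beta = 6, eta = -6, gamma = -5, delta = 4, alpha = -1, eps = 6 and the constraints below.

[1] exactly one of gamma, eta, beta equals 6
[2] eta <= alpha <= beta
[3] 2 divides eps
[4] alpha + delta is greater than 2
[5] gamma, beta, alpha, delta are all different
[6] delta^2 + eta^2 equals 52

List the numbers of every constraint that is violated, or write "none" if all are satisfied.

[1] gamma=-5, eta=-6, beta=6; 1 of them equals 6  yes
[2] values -6 <= -1 <= 6  yes
[3] 6 / 2 = 3, so 2 divides 6  yes
[4] alpha + delta = -1 + 4 = 3; 3 > 2  yes
[5] values -5, 6, -1, 4 are pairwise distinct  yes
[6] delta^2 + eta^2 = 4^2 + (-6)^2 = 16 + 36 = 52  yes

No violations.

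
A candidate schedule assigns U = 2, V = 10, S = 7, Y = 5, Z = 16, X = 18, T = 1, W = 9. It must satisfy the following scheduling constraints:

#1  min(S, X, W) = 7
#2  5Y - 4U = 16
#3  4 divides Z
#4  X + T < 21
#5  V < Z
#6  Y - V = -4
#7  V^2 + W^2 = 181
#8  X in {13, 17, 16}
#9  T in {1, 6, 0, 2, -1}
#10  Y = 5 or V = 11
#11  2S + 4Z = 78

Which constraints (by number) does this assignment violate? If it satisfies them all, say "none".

No — constraints 2, 6, and 8 are not satisfied.

#1 min(7, 18, 9) = 7  true
#2 5Y - 4U = 5(5) - 4(2) = 17, not 16  false
#3 16 / 4 = 4, so 4 divides 16  true
#4 X + T = 18 + 1 = 19; 19 < 21  true
#5 V = 10, Z = 16; 10 < 16  true
#6 Y - V = 5 - 10 = -5, not -4  false
#7 V^2 + W^2 = 10^2 + 9^2 = 100 + 81 = 181  true
#8 X = 18 is not in {13, 17, 16}  false
#9 T = 1 is in {1, 6, 0, 2, -1}  true
#10 Y = 5 = 5 (first disjunct)  true
#11 2S + 4Z = 2(7) + 4(16) = 78  true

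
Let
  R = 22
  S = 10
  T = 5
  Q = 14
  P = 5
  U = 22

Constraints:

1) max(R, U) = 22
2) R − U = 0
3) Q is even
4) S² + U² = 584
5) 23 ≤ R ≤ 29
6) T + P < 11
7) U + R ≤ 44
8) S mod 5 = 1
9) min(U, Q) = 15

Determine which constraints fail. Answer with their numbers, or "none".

Constraints 5, 8, and 9 are violated.

1) max(22, 22) = 22 — holds.
2) R − U = 22 − 22 = 0 — holds.
3) Q = 14 is even — holds.
4) S² + U² = 10² + 22² = 100 + 484 = 584 — holds.
5) R = 22 is outside [23, 29] — does not hold.
6) T + P = 5 + 5 = 10; 10 < 11 — holds.
7) U + R = 22 + 22 = 44; 44 ≤ 44 — holds.
8) 10 mod 5 = 0, not 1 — does not hold.
9) min(22, 14) = 14, not 15 — does not hold.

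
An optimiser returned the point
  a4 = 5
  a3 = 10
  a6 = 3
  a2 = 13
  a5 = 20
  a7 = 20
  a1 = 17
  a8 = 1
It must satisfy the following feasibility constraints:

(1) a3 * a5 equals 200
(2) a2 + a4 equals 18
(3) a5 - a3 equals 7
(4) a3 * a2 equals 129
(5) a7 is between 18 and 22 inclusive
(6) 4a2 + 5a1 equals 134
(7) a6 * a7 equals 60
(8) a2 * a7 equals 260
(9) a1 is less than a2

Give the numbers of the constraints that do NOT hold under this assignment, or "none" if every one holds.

(1) a3 * a5 = 10 * 20 = 200  ✔
(2) a2 + a4 = 13 + 5 = 18  ✔
(3) a5 - a3 = 20 - 10 = 10, not 7  ✘
(4) a3 * a2 = 10 * 13 = 130, not 129  ✘
(5) a7 = 20 lies in [18, 22]  ✔
(6) 4a2 + 5a1 = 4(13) + 5(17) = 137, not 134  ✘
(7) a6 * a7 = 3 * 20 = 60  ✔
(8) a2 * a7 = 13 * 20 = 260  ✔
(9) a1 = 17, a2 = 13; 17 ≥ 13 (want <)  ✘

Constraints 3, 4, 6, and 9 are violated.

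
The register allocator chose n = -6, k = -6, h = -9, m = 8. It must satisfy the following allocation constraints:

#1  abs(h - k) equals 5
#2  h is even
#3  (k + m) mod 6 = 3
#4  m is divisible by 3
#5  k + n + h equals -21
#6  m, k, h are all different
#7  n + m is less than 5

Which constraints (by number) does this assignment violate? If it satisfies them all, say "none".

#1 abs(-9 - (-6)) = 3, not 5 — violated.
#2 h = -9 is odd — violated.
#3 k + m = 2; 2 mod 6 = 2, not 3 — violated.
#4 8 = 3*2 + 2, so 3 does not divide 8 — violated.
#5 k + n + h = -6 + (-6) + (-9) = -21 — satisfied.
#6 values 8, -6, -9 are pairwise distinct — satisfied.
#7 n + m = -6 + 8 = 2; 2 < 5 — satisfied.

Violated: 1, 2, 3, and 4.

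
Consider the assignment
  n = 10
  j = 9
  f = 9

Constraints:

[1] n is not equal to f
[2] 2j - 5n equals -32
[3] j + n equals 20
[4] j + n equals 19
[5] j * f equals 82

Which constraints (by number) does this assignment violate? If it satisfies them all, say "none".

[1] n = 10, f = 9; distinct — holds.
[2] 2j - 5n = 2(9) - 5(10) = -32 — holds.
[3] j + n = 9 + 10 = 19, not 20 — fails.
[4] j + n = 9 + 10 = 19 — holds.
[5] j * f = 9 * 9 = 81, not 82 — fails.

The assignment fails constraints 3 and 5.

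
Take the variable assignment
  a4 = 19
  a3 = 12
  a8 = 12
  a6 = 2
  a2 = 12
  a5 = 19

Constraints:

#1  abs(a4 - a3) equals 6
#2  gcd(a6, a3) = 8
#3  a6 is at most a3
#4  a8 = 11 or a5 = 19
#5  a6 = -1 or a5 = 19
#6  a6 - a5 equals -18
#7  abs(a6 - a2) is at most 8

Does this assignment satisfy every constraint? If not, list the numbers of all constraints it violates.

#1 abs(19 - 12) = 7, not 6  ✘
#2 gcd(2, 12) = 2, not 8  ✘
#3 a6 = 2, a3 = 12; 2 ≤ 12  ✔
#4 a8 = 12 ≠ 11, but a5 = 19 = 19 (second disjunct)  ✔
#5 a6 = 2 ≠ -1, but a5 = 19 = 19 (second disjunct)  ✔
#6 a6 - a5 = 2 - 19 = -17, not -18  ✘
#7 abs(2 - 12) = 10; 10 > 8, exceeds bound 8  ✘

No — constraints 1, 2, 6, and 7 are not satisfied.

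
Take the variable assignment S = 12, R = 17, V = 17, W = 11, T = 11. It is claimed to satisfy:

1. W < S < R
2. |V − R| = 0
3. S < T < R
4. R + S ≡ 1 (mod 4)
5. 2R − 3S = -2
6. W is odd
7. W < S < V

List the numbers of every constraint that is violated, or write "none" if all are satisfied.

Constraint 3 does not hold.

1. values 11 < 12 < 17  holds
2. |17 − 17| = 0  holds
3. values 12, 11, 17; S = 12 is not < T = 11  fails
4. R + S = 29; 29 mod 4 = 1  holds
5. 2R − 3S = 2(17) − 3(12) = -2  holds
6. W = 11 is odd  holds
7. values 11 < 12 < 17  holds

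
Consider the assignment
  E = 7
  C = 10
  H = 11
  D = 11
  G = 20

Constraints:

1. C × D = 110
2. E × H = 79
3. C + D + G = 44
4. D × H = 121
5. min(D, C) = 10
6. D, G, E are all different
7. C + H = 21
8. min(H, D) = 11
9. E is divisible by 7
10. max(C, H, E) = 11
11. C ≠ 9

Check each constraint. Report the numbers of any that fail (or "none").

1. C × D = 10 × 11 = 110  holds
2. E × H = 7 × 11 = 77, not 79  fails
3. C + D + G = 10 + 11 + 20 = 41, not 44  fails
4. D × H = 11 × 11 = 121  holds
5. min(11, 10) = 10  holds
6. values 11, 20, 7 are pairwise distinct  holds
7. C + H = 10 + 11 = 21  holds
8. min(11, 11) = 11  holds
9. 7 / 7 = 1, so 7 divides 7  holds
10. max(10, 11, 7) = 11  holds
11. C = 10, and 10 ≠ 9  holds

Constraints 2 and 3 are violated.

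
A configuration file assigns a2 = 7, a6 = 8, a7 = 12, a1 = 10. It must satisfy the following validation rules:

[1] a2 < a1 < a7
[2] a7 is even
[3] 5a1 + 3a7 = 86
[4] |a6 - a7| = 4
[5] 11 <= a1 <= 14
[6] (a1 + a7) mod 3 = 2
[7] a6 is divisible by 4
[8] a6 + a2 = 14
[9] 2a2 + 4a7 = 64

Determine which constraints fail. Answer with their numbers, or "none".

[1] values 7 < 10 < 12  ✔
[2] a7 = 12 is even  ✔
[3] 5a1 + 3a7 = 5(10) + 3(12) = 86  ✔
[4] |8 - 12| = 4  ✔
[5] a1 = 10 is outside [11, 14]  ✘
[6] a1 + a7 = 22; 22 mod 3 = 1, not 2  ✘
[7] 8 / 4 = 2, so 4 divides 8  ✔
[8] a6 + a2 = 8 + 7 = 15, not 14  ✘
[9] 2a2 + 4a7 = 2(7) + 4(12) = 62, not 64  ✘

Violated: 5, 6, 8, 9.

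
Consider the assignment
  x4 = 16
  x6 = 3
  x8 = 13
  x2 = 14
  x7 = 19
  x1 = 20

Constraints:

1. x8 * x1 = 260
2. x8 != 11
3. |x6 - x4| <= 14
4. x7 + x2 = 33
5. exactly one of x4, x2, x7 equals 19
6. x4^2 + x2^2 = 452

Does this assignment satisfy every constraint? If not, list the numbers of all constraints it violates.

The assignment satisfies every constraint.

1. x8 * x1 = 13 * 20 = 260 — satisfied.
2. x8 = 13, and 13 ≠ 11 — satisfied.
3. |3 - 16| = 13; 13 ≤ 14 — satisfied.
4. x7 + x2 = 19 + 14 = 33 — satisfied.
5. x4=16, x2=14, x7=19; 1 of them equals 19 — satisfied.
6. x4^2 + x2^2 = 16^2 + 14^2 = 256 + 196 = 452 — satisfied.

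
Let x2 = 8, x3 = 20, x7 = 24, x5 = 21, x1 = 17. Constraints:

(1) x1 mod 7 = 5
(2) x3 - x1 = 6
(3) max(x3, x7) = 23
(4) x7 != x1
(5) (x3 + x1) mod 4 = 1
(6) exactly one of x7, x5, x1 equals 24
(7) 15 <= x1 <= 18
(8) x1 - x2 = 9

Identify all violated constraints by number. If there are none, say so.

Constraints 1, 2, and 3 are violated.

(1) 17 mod 7 = 3, not 5 — violated.
(2) x3 - x1 = 20 - 17 = 3, not 6 — violated.
(3) max(20, 24) = 24, not 23 — violated.
(4) x7 = 24, x1 = 17; distinct — satisfied.
(5) x3 + x1 = 37; 37 mod 4 = 1 — satisfied.
(6) x7=24, x5=21, x1=17; 1 of them equals 24 — satisfied.
(7) x1 = 17 lies in [15, 18] — satisfied.
(8) x1 - x2 = 17 - 8 = 9 — satisfied.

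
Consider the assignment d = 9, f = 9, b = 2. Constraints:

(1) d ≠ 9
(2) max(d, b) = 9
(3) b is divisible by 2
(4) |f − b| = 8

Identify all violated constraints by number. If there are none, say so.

(1) d = 9, but 9 is required to differ — violated.
(2) max(9, 2) = 9 — OK.
(3) 2 / 2 = 1, so 2 divides 2 — OK.
(4) |9 − 2| = 7, not 8 — violated.

Constraints 1 and 4 do not hold.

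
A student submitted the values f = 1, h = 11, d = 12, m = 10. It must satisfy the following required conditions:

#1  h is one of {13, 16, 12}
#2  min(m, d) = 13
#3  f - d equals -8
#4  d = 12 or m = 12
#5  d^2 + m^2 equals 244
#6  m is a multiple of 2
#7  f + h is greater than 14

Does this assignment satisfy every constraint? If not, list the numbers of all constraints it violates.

#1 h = 11 is not in {13, 16, 12}  no
#2 min(10, 12) = 10, not 13  no
#3 f - d = 1 - 12 = -11, not -8  no
#4 d = 12 = 12 (first disjunct)  yes
#5 d^2 + m^2 = 12^2 + 10^2 = 144 + 100 = 244  yes
#6 10 / 2 = 5, so 2 divides 10  yes
#7 f + h = 1 + 11 = 12; 12 ≤ 14, bound 14 not met  no

No — constraints 1, 2, 3, 7 are not satisfied.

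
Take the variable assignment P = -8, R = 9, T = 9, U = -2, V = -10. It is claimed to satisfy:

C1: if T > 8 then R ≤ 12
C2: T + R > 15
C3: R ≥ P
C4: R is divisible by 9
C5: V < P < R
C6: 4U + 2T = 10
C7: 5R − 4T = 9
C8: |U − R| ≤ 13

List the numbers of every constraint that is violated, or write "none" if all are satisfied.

C1: T = 9 > 8, so we need R ≤ 12; R = 9 ≤ 12 — holds.
C2: T + R = 9 + 9 = 18; 18 > 15 — holds.
C3: R = 9, P = -8; 9 ≥ -8 — holds.
C4: 9 / 9 = 1, so 9 divides 9 — holds.
C5: values -10 < -8 < 9 — holds.
C6: 4U + 2T = 4(-2) + 2(9) = 10 — holds.
C7: 5R − 4T = 5(9) − 4(9) = 9 — holds.
C8: |-2 − 9| = 11; 11 ≤ 13 — holds.

None — every constraint holds.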